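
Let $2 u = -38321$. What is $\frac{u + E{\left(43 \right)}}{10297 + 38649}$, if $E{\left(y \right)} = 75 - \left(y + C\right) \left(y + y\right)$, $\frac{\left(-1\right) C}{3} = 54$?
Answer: $- \frac{17703}{97892} \approx -0.18084$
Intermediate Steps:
$u = - \frac{38321}{2}$ ($u = \frac{1}{2} \left(-38321\right) = - \frac{38321}{2} \approx -19161.0$)
$C = -162$ ($C = \left(-3\right) 54 = -162$)
$E{\left(y \right)} = 75 - 2 y \left(-162 + y\right)$ ($E{\left(y \right)} = 75 - \left(y - 162\right) \left(y + y\right) = 75 - \left(-162 + y\right) 2 y = 75 - 2 y \left(-162 + y\right)$)
$\frac{u + E{\left(43 \right)}}{10297 + 38649} = \frac{- \frac{38321}{2} + \left(75 - 2 \cdot 43^{2} + 324 \cdot 43\right)}{10297 + 38649} = \frac{- \frac{38321}{2} + \left(75 - 3698 + 13932\right)}{48946} = \left(- \frac{38321}{2} + \left(75 - 3698 + 13932\right)\right) \frac{1}{48946} = \left(- \frac{38321}{2} + 10309\right) \frac{1}{48946} = \left(- \frac{17703}{2}\right) \frac{1}{48946} = - \frac{17703}{97892}$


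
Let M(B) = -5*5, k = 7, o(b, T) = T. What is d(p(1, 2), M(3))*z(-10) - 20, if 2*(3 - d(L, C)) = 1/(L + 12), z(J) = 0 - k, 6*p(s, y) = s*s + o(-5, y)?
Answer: -1018/25 ≈ -40.720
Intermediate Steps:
p(s, y) = y/6 + s**2/6 (p(s, y) = (s*s + y)/6 = (s**2 + y)/6 = (y + s**2)/6 = y/6 + s**2/6)
z(J) = -7 (z(J) = 0 - 1*7 = 0 - 7 = -7)
M(B) = -25
d(L, C) = 3 - 1/(2*(12 + L)) (d(L, C) = 3 - 1/(2*(L + 12)) = 3 - 1/(2*(12 + L)))
d(p(1, 2), M(3))*z(-10) - 20 = ((71 + 6*((1/6)*2 + (1/6)*1**2))/(2*(12 + ((1/6)*2 + (1/6)*1**2))))*(-7) - 20 = ((71 + 6*(1/3 + (1/6)*1))/(2*(12 + (1/3 + (1/6)*1))))*(-7) - 20 = ((71 + 6*(1/3 + 1/6))/(2*(12 + (1/3 + 1/6))))*(-7) - 20 = ((71 + 6*(1/2))/(2*(12 + 1/2)))*(-7) - 20 = ((71 + 3)/(2*(25/2)))*(-7) - 20 = ((1/2)*(2/25)*74)*(-7) - 20 = (74/25)*(-7) - 20 = -518/25 - 20 = -1018/25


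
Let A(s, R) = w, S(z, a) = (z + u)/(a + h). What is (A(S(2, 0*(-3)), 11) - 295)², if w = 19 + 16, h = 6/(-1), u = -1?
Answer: 67600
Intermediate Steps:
h = -6 (h = 6*(-1) = -6)
S(z, a) = (-1 + z)/(-6 + a) (S(z, a) = (z - 1)/(a - 6) = (-1 + z)/(-6 + a))
w = 35
A(s, R) = 35
(A(S(2, 0*(-3)), 11) - 295)² = (35 - 295)² = (-260)² = 67600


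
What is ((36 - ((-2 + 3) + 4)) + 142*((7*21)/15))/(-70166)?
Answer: -7113/350830 ≈ -0.020275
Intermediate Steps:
((36 - ((-2 + 3) + 4)) + 142*((7*21)/15))/(-70166) = ((36 - (1 + 4)) + 142*(147*(1/15)))*(-1/70166) = ((36 - 1*5) + 142*(49/5))*(-1/70166) = ((36 - 5) + 6958/5)*(-1/70166) = (31 + 6958/5)*(-1/70166) = (7113/5)*(-1/70166) = -7113/350830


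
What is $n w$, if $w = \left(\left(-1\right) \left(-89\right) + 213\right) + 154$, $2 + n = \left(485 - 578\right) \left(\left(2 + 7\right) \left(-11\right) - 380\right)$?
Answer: $20312520$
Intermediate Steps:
$n = 44545$ ($n = -2 + \left(485 - 578\right) \left(\left(2 + 7\right) \left(-11\right) - 380\right) = -2 - 93 \left(9 \left(-11\right) - 380\right) = -2 - 93 \left(-99 - 380\right) = -2 - -44547 = -2 + 44547 = 44545$)
$w = 456$ ($w = \left(89 + 213\right) + 154 = 302 + 154 = 456$)
$n w = 44545 \cdot 456 = 20312520$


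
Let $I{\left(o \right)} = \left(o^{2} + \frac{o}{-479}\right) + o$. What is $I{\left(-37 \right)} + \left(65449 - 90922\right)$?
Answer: $- \frac{11563502}{479} \approx -24141.0$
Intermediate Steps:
$I{\left(o \right)} = o^{2} + \frac{478 o}{479}$ ($I{\left(o \right)} = \left(o^{2} - \frac{o}{479}\right) + o = o^{2} + \frac{478 o}{479}$)
$I{\left(-37 \right)} + \left(65449 - 90922\right) = \frac{1}{479} \left(-37\right) \left(478 + 479 \left(-37\right)\right) + \left(65449 - 90922\right) = \frac{1}{479} \left(-37\right) \left(478 - 17723\right) + \left(65449 - 90922\right) = \frac{1}{479} \left(-37\right) \left(-17245\right) - 25473 = \frac{638065}{479} - 25473 = - \frac{11563502}{479}$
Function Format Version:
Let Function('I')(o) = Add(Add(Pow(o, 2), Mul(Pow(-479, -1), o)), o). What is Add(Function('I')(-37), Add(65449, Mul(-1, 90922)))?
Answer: Rational(-11563502, 479) ≈ -24141.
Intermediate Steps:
Function('I')(o) = Add(Pow(o, 2), Mul(Rational(478, 479), o)) (Function('I')(o) = Add(Add(Pow(o, 2), Mul(Rational(-1, 479), o)), o) = Add(Pow(o, 2), Mul(Rational(478, 479), o)))
Add(Function('I')(-37), Add(65449, Mul(-1, 90922))) = Add(Mul(Rational(1, 479), -37, Add(478, Mul(479, -37))), Add(65449, Mul(-1, 90922))) = Add(Mul(Rational(1, 479), -37, Add(478, -17723)), Add(65449, -90922)) = Add(Mul(Rational(1, 479), -37, -17245), -25473) = Add(Rational(638065, 479), -25473) = Rational(-11563502, 479)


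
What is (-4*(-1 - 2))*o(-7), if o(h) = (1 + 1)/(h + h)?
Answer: -12/7 ≈ -1.7143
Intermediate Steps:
o(h) = 1/h (o(h) = 2/((2*h)) = 2*(1/(2*h)) = 1/h)
(-4*(-1 - 2))*o(-7) = -4*(-1 - 2)/(-7) = -4*(-3)*(-1/7) = 12*(-1/7) = -12/7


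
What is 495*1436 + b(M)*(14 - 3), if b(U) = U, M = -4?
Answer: 710776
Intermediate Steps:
495*1436 + b(M)*(14 - 3) = 495*1436 - 4*(14 - 3) = 710820 - 4*11 = 710820 - 44 = 710776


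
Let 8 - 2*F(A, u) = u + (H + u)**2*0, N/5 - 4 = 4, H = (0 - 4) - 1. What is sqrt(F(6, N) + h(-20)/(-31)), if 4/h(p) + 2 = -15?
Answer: 14*I*sqrt(22661)/527 ≈ 3.9991*I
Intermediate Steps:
h(p) = -4/17 (h(p) = 4/(-2 - 15) = 4/(-17) = 4*(-1/17) = -4/17)
H = -5 (H = -4 - 1 = -5)
N = 40 (N = 20 + 5*4 = 20 + 20 = 40)
F(A, u) = 4 - u/2 (F(A, u) = 4 - (u + (-5 + u)**2*0)/2 = 4 - (u + 0)/2 = 4 - u/2)
sqrt(F(6, N) + h(-20)/(-31)) = sqrt((4 - 1/2*40) - 4/17/(-31)) = sqrt((4 - 20) - 4/17*(-1/31)) = sqrt(-16 + 4/527) = sqrt(-8428/527) = 14*I*sqrt(22661)/527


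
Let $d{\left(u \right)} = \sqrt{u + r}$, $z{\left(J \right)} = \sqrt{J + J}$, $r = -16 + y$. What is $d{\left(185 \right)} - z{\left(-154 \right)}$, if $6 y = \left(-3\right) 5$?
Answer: $\frac{3 \sqrt{74}}{2} - 2 i \sqrt{77} \approx 12.903 - 17.55 i$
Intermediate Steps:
$y = - \frac{5}{2}$ ($y = \frac{\left(-3\right) 5}{6} = \frac{1}{6} \left(-15\right) = - \frac{5}{2} \approx -2.5$)
$r = - \frac{37}{2}$ ($r = -16 - \frac{5}{2} = - \frac{37}{2} \approx -18.5$)
$z{\left(J \right)} = \sqrt{2} \sqrt{J}$ ($z{\left(J \right)} = \sqrt{2 J} = \sqrt{2} \sqrt{J}$)
$d{\left(u \right)} = \sqrt{- \frac{37}{2} + u}$ ($d{\left(u \right)} = \sqrt{u - \frac{37}{2}} = \sqrt{- \frac{37}{2} + u}$)
$d{\left(185 \right)} - z{\left(-154 \right)} = \frac{\sqrt{-74 + 4 \cdot 185}}{2} - \sqrt{2} \sqrt{-154} = \frac{\sqrt{-74 + 740}}{2} - \sqrt{2} i \sqrt{154} = \frac{\sqrt{666}}{2} - 2 i \sqrt{77} = \frac{3 \sqrt{74}}{2} - 2 i \sqrt{77}$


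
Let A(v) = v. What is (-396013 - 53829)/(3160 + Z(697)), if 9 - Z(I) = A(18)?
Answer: -449842/3151 ≈ -142.76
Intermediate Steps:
Z(I) = -9 (Z(I) = 9 - 1*18 = 9 - 18 = -9)
(-396013 - 53829)/(3160 + Z(697)) = (-396013 - 53829)/(3160 - 9) = -449842/3151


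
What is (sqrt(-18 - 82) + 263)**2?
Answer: 69069 + 5260*I ≈ 69069.0 + 5260.0*I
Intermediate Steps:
(sqrt(-18 - 82) + 263)**2 = (sqrt(-100) + 263)**2 = (10*I + 263)**2 = (263 + 10*I)**2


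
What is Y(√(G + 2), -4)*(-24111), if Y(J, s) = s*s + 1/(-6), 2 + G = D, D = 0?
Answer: -763515/2 ≈ -3.8176e+5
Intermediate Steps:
G = -2 (G = -2 + 0 = -2)
Y(J, s) = -⅙ + s² (Y(J, s) = s² - ⅙ = -⅙ + s²)
Y(√(G + 2), -4)*(-24111) = (-⅙ + (-4)²)*(-24111) = (-⅙ + 16)*(-24111) = (95/6)*(-24111) = -763515/2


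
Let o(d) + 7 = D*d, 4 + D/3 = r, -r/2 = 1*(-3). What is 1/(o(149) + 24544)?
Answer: 1/25431 ≈ 3.9322e-5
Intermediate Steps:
r = 6 (r = -2*(-3) = 6)
D = 6 (D = -12 + 3*6 = -12 + 18 = 6)
o(d) = -7 + 6*d
1/(o(149) + 24544) = 1/((-7 + 6*149) + 24544) = 1/((-7 + 894) + 24544) = 1/(887 + 24544) = 1/25431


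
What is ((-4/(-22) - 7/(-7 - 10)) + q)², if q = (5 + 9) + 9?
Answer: 19465744/34969 ≈ 556.66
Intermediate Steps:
q = 23 (q = 14 + 9 = 23)
((-4/(-22) - 7/(-7 - 10)) + q)² = ((-4/(-22) - 7/(-7 - 10)) + 23)² = ((-4*(-1/22) - 7/(-17)) + 23)² = ((2/11 - 7*(-1/17)) + 23)² = ((2/11 + 7/17) + 23)² = (111/187 + 23)² = (4412/187)² = 19465744/34969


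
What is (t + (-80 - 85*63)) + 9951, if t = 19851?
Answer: 24367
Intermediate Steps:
(t + (-80 - 85*63)) + 9951 = (19851 + (-80 - 85*63)) + 9951 = (19851 + (-80 - 5355)) + 9951 = (19851 - 5435) + 9951 = 14416 + 9951 = 24367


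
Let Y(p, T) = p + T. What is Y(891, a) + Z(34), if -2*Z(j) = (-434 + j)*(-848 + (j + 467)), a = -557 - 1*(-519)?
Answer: -68547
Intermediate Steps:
a = -38 (a = -557 + 519 = -38)
Y(p, T) = T + p
Z(j) = -(-434 + j)*(-381 + j)/2 (Z(j) = -(-434 + j)*(-848 + (j + 467))/2 = -(-434 + j)*(-848 + (467 + j))/2 = -(-434 + j)*(-381 + j)/2)
Y(891, a) + Z(34) = (-38 + 891) + (-82677 - ½*34² + (815/2)*34) = 853 + (-82677 - ½*1156 + 13855) = 853 + (-82677 - 578 + 13855) = 853 - 69400 = -68547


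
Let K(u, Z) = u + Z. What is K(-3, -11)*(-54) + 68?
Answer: 824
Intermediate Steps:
K(u, Z) = Z + u
K(-3, -11)*(-54) + 68 = (-11 - 3)*(-54) + 68 = -14*(-54) + 68 = 756 + 68 = 824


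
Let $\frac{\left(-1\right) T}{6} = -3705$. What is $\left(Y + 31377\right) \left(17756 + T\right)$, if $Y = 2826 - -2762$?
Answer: $1478082490$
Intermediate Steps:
$T = 22230$ ($T = \left(-6\right) \left(-3705\right) = 22230$)
$Y = 5588$ ($Y = 2826 + 2762 = 5588$)
$\left(Y + 31377\right) \left(17756 + T\right) = \left(5588 + 31377\right) \left(17756 + 22230\right) = 36965 \cdot 39986 = 1478082490$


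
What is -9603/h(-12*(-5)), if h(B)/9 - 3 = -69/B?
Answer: -21340/37 ≈ -576.76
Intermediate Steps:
h(B) = 27 - 621/B (h(B) = 27 + 9*(-69/B) = 27 - 621/B)
-9603/h(-12*(-5)) = -9603/(27 - 621/((-12*(-5)))) = -9603/(27 - 621/60) = -9603/(27 - 621*1/60) = -9603/(27 - 207/20) = -9603/333/20 = -9603*20/333 = -21340/37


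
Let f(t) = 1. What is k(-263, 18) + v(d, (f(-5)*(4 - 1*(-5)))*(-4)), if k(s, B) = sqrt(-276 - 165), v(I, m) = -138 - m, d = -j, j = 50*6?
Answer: -102 + 21*I ≈ -102.0 + 21.0*I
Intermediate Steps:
j = 300
d = -300 (d = -1*300 = -300)
k(s, B) = 21*I (k(s, B) = sqrt(-441) = 21*I)
k(-263, 18) + v(d, (f(-5)*(4 - 1*(-5)))*(-4)) = 21*I + (-138 - 1*(4 - 1*(-5))*(-4)) = 21*I + (-138 - 1*(4 + 5)*(-4)) = 21*I + (-138 - 1*9*(-4)) = 21*I + (-138 - 9*(-4)) = 21*I + (-138 - 1*(-36)) = 21*I + (-138 + 36) = 21*I - 102 = -102 + 21*I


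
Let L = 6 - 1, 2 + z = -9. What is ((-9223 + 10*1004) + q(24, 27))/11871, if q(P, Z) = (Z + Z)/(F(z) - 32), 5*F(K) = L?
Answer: 25273/368001 ≈ 0.068676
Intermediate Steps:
z = -11 (z = -2 - 9 = -11)
L = 5
F(K) = 1 (F(K) = (⅕)*5 = 1)
q(P, Z) = -2*Z/31 (q(P, Z) = (Z + Z)/(1 - 32) = (2*Z)/(-31) = (2*Z)*(-1/31) = -2*Z/31)
((-9223 + 10*1004) + q(24, 27))/11871 = ((-9223 + 10*1004) - 2/31*27)/11871 = ((-9223 + 10040) - 54/31)*(1/11871) = (817 - 54/31)*(1/11871) = (25273/31)*(1/11871) = 25273/368001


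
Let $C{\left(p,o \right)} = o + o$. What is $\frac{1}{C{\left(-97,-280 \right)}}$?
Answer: $- \frac{1}{560} \approx -0.0017857$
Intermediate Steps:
$C{\left(p,o \right)} = 2 o$
$\frac{1}{C{\left(-97,-280 \right)}} = \frac{1}{2 \left(-280\right)} = \frac{1}{-560} = - \frac{1}{560}$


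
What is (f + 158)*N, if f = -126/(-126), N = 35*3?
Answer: 16695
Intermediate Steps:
N = 105
f = 1 (f = -126*(-1/126) = 1)
(f + 158)*N = (1 + 158)*105 = 159*105 = 16695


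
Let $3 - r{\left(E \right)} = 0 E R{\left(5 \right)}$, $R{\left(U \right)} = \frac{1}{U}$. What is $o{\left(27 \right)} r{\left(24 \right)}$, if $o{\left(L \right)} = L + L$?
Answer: $162$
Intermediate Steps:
$o{\left(L \right)} = 2 L$
$r{\left(E \right)} = 3$ ($r{\left(E \right)} = 3 - \frac{0 E}{5} = 3 - 0 \cdot \frac{1}{5} = 3 - 0 = 3 + 0 = 3$)
$o{\left(27 \right)} r{\left(24 \right)} = 2 \cdot 27 \cdot 3 = 54 \cdot 3 = 162$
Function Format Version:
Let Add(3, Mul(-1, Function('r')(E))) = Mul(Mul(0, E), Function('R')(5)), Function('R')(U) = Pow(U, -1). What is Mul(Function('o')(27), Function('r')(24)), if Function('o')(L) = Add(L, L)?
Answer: 162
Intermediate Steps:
Function('o')(L) = Mul(2, L)
Function('r')(E) = 3 (Function('r')(E) = Add(3, Mul(-1, Mul(Mul(0, E), Pow(5, -1)))) = Add(3, Mul(-1, Mul(0, Rational(1, 5)))) = Add(3, Mul(-1, 0)) = Add(3, 0) = 3)
Mul(Function('o')(27), Function('r')(24)) = Mul(Mul(2, 27), 3) = Mul(54, 3) = 162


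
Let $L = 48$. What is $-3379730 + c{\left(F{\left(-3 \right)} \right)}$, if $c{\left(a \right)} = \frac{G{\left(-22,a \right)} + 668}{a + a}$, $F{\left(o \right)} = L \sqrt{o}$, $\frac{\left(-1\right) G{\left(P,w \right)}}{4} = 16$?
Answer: $-3379730 - \frac{151 i \sqrt{3}}{72} \approx -3.3797 \cdot 10^{6} - 3.6325 i$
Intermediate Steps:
$G{\left(P,w \right)} = -64$ ($G{\left(P,w \right)} = \left(-4\right) 16 = -64$)
$F{\left(o \right)} = 48 \sqrt{o}$
$c{\left(a \right)} = \frac{302}{a}$ ($c{\left(a \right)} = \frac{-64 + 668}{a + a} = \frac{604}{2 a} = 604 \frac{1}{2 a} = \frac{302}{a}$)
$-3379730 + c{\left(F{\left(-3 \right)} \right)} = -3379730 + \frac{302}{48 \sqrt{-3}} = -3379730 + \frac{302}{48 i \sqrt{3}} = -3379730 + 302 \left(- \frac{i \sqrt{3}}{144}\right) = -3379730 - \frac{151 i \sqrt{3}}{72}$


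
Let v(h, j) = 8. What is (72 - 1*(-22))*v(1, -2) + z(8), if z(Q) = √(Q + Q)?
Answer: 756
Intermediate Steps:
z(Q) = √2*√Q (z(Q) = √(2*Q) = √2*√Q)
(72 - 1*(-22))*v(1, -2) + z(8) = (72 - 1*(-22))*8 + √2*√8 = (72 + 22)*8 + √2*(2*√2) = 94*8 + 4 = 752 + 4 = 756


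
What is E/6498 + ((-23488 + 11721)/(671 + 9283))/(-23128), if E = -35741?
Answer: -65302203151/11872573776 ≈ -5.5003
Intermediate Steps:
E/6498 + ((-23488 + 11721)/(671 + 9283))/(-23128) = -35741/6498 + ((-23488 + 11721)/(671 + 9283))/(-23128) = -35741*1/6498 - 11767/9954*(-1/23128) = -35741/6498 - 11767*1/9954*(-1/23128) = -35741/6498 - 1681/1422*(-1/23128) = -35741/6498 + 1681/32888016 = -65302203151/11872573776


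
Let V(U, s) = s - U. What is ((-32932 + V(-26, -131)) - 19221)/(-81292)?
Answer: 26129/40646 ≈ 0.64284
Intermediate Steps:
((-32932 + V(-26, -131)) - 19221)/(-81292) = ((-32932 + (-131 - 1*(-26))) - 19221)/(-81292) = ((-32932 + (-131 + 26)) - 19221)*(-1/81292) = ((-32932 - 105) - 19221)*(-1/81292) = (-33037 - 19221)*(-1/81292) = -52258*(-1/81292) = 26129/40646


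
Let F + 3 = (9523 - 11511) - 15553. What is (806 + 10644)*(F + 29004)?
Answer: 131217000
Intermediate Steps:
F = -17544 (F = -3 + ((9523 - 11511) - 15553) = -3 + (-1988 - 15553) = -3 - 17541 = -17544)
(806 + 10644)*(F + 29004) = (806 + 10644)*(-17544 + 29004) = 11450*11460 = 131217000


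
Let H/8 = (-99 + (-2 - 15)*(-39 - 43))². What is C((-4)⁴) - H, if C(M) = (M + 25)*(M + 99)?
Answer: -13316445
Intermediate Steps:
H = 13416200 (H = 8*(-99 + (-2 - 15)*(-39 - 43))² = 8*(-99 - 17*(-82))² = 8*(-99 + 1394)² = 8*1295² = 8*1677025 = 13416200)
C(M) = (25 + M)*(99 + M)
C((-4)⁴) - H = (2475 + ((-4)⁴)² + 124*(-4)⁴) - 1*13416200 = (2475 + 256² + 124*256) - 13416200 = (2475 + 65536 + 31744) - 13416200 = 99755 - 13416200 = -13316445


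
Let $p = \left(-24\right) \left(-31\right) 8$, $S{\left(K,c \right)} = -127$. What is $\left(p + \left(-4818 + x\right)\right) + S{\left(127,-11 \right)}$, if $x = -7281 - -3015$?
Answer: $-3259$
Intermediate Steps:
$x = -4266$ ($x = -7281 + 3015 = -4266$)
$p = 5952$ ($p = 744 \cdot 8 = 5952$)
$\left(p + \left(-4818 + x\right)\right) + S{\left(127,-11 \right)} = \left(5952 - 9084\right) - 127 = -3132 - 127 = -3259$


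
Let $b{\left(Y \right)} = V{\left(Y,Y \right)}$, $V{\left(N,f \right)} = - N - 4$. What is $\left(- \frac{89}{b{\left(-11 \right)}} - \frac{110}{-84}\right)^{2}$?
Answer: $\frac{229441}{1764} \approx 130.07$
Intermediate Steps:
$V{\left(N,f \right)} = -4 - N$
$b{\left(Y \right)} = -4 - Y$
$\left(- \frac{89}{b{\left(-11 \right)}} - \frac{110}{-84}\right)^{2} = \left(- \frac{89}{-4 - -11} - \frac{110}{-84}\right)^{2} = \left(- \frac{89}{-4 + 11} - - \frac{55}{42}\right)^{2} = \left(- \frac{89}{7} + \frac{55}{42}\right)^{2} = \left(- \frac{479}{42}\right)^{2} = \frac{229441}{1764}$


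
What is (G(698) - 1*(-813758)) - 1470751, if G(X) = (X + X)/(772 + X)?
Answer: -482889157/735 ≈ -6.5699e+5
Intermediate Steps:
G(X) = 2*X/(772 + X) (G(X) = (2*X)/(772 + X) = 2*X/(772 + X))
(G(698) - 1*(-813758)) - 1470751 = (2*698/(772 + 698) - 1*(-813758)) - 1470751 = (2*698/1470 + 813758) - 1470751 = (2*698*(1/1470) + 813758) - 1470751 = (698/735 + 813758) - 1470751 = 598112828/735 - 1470751 = -482889157/735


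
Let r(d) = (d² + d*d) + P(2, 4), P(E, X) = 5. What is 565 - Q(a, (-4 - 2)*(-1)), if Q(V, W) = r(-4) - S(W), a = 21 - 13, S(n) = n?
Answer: 534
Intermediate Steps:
a = 8
r(d) = 5 + 2*d² (r(d) = (d² + d*d) + 5 = (d² + d²) + 5 = 2*d² + 5 = 5 + 2*d²)
Q(V, W) = 37 - W (Q(V, W) = (5 + 2*(-4)²) - W = (5 + 2*16) - W = (5 + 32) - W = 37 - W)
565 - Q(a, (-4 - 2)*(-1)) = 565 - (37 - (-4 - 2)*(-1)) = 565 - (37 - (-6)*(-1)) = 565 - (37 - 1*6) = 565 - (37 - 6) = 565 - 1*31 = 565 - 31 = 534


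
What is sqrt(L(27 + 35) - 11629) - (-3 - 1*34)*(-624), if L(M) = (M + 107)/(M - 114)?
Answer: -23088 + 17*I*sqrt(161)/2 ≈ -23088.0 + 107.85*I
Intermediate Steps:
L(M) = (107 + M)/(-114 + M)
sqrt(L(27 + 35) - 11629) - (-3 - 1*34)*(-624) = sqrt((107 + (27 + 35))/(-114 + (27 + 35)) - 11629) - (-3 - 1*34)*(-624) = sqrt((107 + 62)/(-114 + 62) - 11629) - (-3 - 34)*(-624) = sqrt(169/(-52) - 11629) - (-37)*(-624) = sqrt(-1/52*169 - 11629) - 1*23088 = sqrt(-13/4 - 11629) - 23088 = sqrt(-46529/4) - 23088 = 17*I*sqrt(161)/2 - 23088 = -23088 + 17*I*sqrt(161)/2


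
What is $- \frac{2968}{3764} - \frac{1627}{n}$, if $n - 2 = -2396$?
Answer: $- \frac{245341}{2252754} \approx -0.10891$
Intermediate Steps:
$n = -2394$ ($n = 2 - 2396 = -2394$)
$- \frac{2968}{3764} - \frac{1627}{n} = - \frac{2968}{3764} - \frac{1627}{-2394} = \left(-2968\right) \frac{1}{3764} - - \frac{1627}{2394} = - \frac{742}{941} + \frac{1627}{2394} = - \frac{245341}{2252754}$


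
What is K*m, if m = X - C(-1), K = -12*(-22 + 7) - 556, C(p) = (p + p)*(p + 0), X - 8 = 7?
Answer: -4888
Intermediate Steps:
X = 15 (X = 8 + 7 = 15)
C(p) = 2*p**2 (C(p) = (2*p)*p = 2*p**2)
K = -376 (K = -12*(-15) - 556 = 180 - 556 = -376)
m = 13 (m = 15 - 2*(-1)**2 = 15 - 2 = 13)
K*m = -376*13 = -4888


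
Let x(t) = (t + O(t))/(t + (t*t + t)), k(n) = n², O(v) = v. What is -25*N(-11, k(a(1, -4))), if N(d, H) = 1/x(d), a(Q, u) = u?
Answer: 225/2 ≈ 112.50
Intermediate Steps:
x(t) = 2*t/(t² + 2*t) (x(t) = (t + t)/(t + (t*t + t)) = (2*t)/(t + (t² + t)) = (2*t)/(t + (t + t²)) = (2*t)/(t² + 2*t) = 2*t/(t² + 2*t))
N(d, H) = 1 + d/2 (N(d, H) = 1/(2/(2 + d)) = 1 + d/2)
-25*N(-11, k(a(1, -4))) = -25*(1 + (½)*(-11)) = -25*(1 - 11/2) = -25*(-9/2) = 225/2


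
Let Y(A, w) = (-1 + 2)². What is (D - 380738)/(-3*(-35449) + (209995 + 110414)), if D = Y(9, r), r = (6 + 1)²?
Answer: -380737/426756 ≈ -0.89217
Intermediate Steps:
r = 49 (r = 7² = 49)
Y(A, w) = 1 (Y(A, w) = 1² = 1)
D = 1
(D - 380738)/(-3*(-35449) + (209995 + 110414)) = (1 - 380738)/(-3*(-35449) + (209995 + 110414)) = -380737/(106347 + 320409) = -380737/426756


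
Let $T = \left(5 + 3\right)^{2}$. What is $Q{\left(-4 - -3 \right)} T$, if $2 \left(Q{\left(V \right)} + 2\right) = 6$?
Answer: $64$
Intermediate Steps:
$T = 64$ ($T = 8^{2} = 64$)
$Q{\left(V \right)} = 1$ ($Q{\left(V \right)} = -2 + \frac{1}{2} \cdot 6 = -2 + 3 = 1$)
$Q{\left(-4 - -3 \right)} T = 1 \cdot 64 = 64$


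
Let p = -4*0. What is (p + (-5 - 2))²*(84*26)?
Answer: 107016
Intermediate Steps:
p = 0
(p + (-5 - 2))²*(84*26) = (0 + (-5 - 2))²*(84*26) = (0 - 7)²*2184 = (-7)²*2184 = 49*2184 = 107016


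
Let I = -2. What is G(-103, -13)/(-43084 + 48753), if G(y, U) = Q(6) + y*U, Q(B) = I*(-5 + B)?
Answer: 1337/5669 ≈ 0.23584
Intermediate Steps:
Q(B) = 10 - 2*B (Q(B) = -2*(-5 + B) = 10 - 2*B)
G(y, U) = -2 + U*y (G(y, U) = (10 - 2*6) + y*U = (10 - 12) + U*y = -2 + U*y)
G(-103, -13)/(-43084 + 48753) = (-2 - 13*(-103))/(-43084 + 48753) = (-2 + 1339)/5669 = 1337*(1/5669) = 1337/5669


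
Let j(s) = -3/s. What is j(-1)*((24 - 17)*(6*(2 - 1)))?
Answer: 126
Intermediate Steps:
j(-1)*((24 - 17)*(6*(2 - 1))) = (-3/(-1))*((24 - 17)*(6*(2 - 1))) = (-3*(-1))*(7*(6*1)) = 3*(7*6) = 3*42 = 126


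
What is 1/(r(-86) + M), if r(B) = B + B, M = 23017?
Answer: 1/22845 ≈ 4.3773e-5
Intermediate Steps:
r(B) = 2*B
1/(r(-86) + M) = 1/(2*(-86) + 23017) = 1/(-172 + 23017) = 1/22845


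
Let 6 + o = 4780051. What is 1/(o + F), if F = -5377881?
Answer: -1/597836 ≈ -1.6727e-6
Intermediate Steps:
o = 4780045 (o = -6 + 4780051 = 4780045)
1/(o + F) = 1/(4780045 - 5377881) = 1/(-597836) = -1/597836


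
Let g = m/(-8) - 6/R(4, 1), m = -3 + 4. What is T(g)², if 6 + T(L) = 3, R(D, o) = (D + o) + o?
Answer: 9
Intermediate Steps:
R(D, o) = D + 2*o
m = 1
g = -9/8 (g = 1/(-8) - 6/(4 + 2*1) = 1*(-⅛) - 6/(4 + 2) = -⅛ - 6/6 = -⅛ - 6*⅙ = -⅛ - 1 = -9/8 ≈ -1.1250)
T(L) = -3 (T(L) = -6 + 3 = -3)
T(g)² = (-3)² = 9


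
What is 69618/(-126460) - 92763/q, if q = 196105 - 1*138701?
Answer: -3931790163/1814827460 ≈ -2.1665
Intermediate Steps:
q = 57404 (q = 196105 - 138701 = 57404)
69618/(-126460) - 92763/q = 69618/(-126460) - 92763/57404 = 69618*(-1/126460) - 92763*1/57404 = -34809/63230 - 92763/57404 = -3931790163/1814827460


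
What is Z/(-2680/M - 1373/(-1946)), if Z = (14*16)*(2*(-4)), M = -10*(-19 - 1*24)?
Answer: 149950976/462489 ≈ 324.23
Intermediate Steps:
M = 430 (M = -10*(-19 - 24) = -10*(-43) = 430)
Z = -1792 (Z = 224*(-8) = -1792)
Z/(-2680/M - 1373/(-1946)) = -1792/(-2680/430 - 1373/(-1946)) = -1792/(-2680*1/430 - 1373*(-1/1946)) = -1792/(-268/43 + 1373/1946) = -1792/(-462489/83678) = -1792*(-83678/462489) = 149950976/462489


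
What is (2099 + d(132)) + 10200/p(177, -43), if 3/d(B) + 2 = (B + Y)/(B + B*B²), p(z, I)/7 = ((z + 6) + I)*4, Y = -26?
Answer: 473372665279/225404606 ≈ 2100.1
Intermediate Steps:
p(z, I) = 168 + 28*I + 28*z (p(z, I) = 7*(((z + 6) + I)*4) = 7*(((6 + z) + I)*4) = 7*((6 + I + z)*4) = 7*(24 + 4*I + 4*z) = 168 + 28*I + 28*z)
d(B) = 3/(-2 + (-26 + B)/(B + B³)) (d(B) = 3/(-2 + (B - 26)/(B + B*B²)) = 3/(-2 + (-26 + B)/(B + B³)))
(2099 + d(132)) + 10200/p(177, -43) = (2099 - 3*132*(1 + 132²)/(26 + 132 + 2*132³)) + 10200/(168 + 28*(-43) + 28*177) = (2099 - 3*132*(1 + 17424)/(26 + 132 + 2*2299968)) + 10200/(168 - 1204 + 4956) = (2099 - 3*132*17425/(26 + 132 + 4599936)) + 10200/3920 = (2099 - 3*132*17425/4600094) + 10200*(1/3920) = (2099 - 3*132*1/4600094*17425) + 255/98 = (2099 - 3450150/2300047) + 255/98 = 4824348503/2300047 + 255/98 = 473372665279/225404606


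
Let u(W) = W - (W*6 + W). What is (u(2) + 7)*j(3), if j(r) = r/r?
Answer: -5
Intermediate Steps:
j(r) = 1
u(W) = -6*W (u(W) = W - (6*W + W) = W - 7*W = -6*W)
(u(2) + 7)*j(3) = (-6*2 + 7)*1 = (-12 + 7)*1 = -5*1 = -5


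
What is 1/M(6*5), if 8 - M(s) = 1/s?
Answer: 30/239 ≈ 0.12552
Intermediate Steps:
M(s) = 8 - 1/s
1/M(6*5) = 1/(8 - 1/(6*5)) = 1/(8 - 1/30) = 1/(239/30) = 30/239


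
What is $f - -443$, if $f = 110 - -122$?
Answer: $675$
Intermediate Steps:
$f = 232$ ($f = 110 + 122 = 232$)
$f - -443 = 232 - -443 = 232 + 443 = 675$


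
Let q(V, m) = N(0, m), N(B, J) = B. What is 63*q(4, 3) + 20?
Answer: 20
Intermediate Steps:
q(V, m) = 0
63*q(4, 3) + 20 = 63*0 + 20 = 0 + 20 = 20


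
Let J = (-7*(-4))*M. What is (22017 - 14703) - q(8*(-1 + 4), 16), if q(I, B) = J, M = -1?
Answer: 7342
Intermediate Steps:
J = -28 (J = -7*(-4)*(-1) = 28*(-1) = -28)
q(I, B) = -28
(22017 - 14703) - q(8*(-1 + 4), 16) = (22017 - 14703) - 1*(-28) = 7314 + 28 = 7342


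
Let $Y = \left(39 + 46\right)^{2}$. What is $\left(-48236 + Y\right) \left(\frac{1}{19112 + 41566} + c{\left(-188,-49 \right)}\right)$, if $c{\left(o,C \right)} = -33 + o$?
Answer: $\frac{549950825207}{60678} \approx 9.0634 \cdot 10^{6}$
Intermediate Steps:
$Y = 7225$ ($Y = 85^{2} = 7225$)
$\left(-48236 + Y\right) \left(\frac{1}{19112 + 41566} + c{\left(-188,-49 \right)}\right) = \left(-48236 + 7225\right) \left(\frac{1}{19112 + 41566} - 221\right) = - 41011 \left(\frac{1}{60678} - 221\right) = \left(-41011\right) \left(- \frac{13409837}{60678}\right) = \frac{549950825207}{60678}$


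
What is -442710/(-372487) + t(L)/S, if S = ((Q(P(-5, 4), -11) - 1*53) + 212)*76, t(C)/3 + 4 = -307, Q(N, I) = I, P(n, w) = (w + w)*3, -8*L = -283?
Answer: 4632071709/4189733776 ≈ 1.1056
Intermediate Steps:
L = 283/8 (L = -⅛*(-283) = 283/8 ≈ 35.375)
P(n, w) = 6*w (P(n, w) = (2*w)*3 = 6*w)
t(C) = -933 (t(C) = -12 + 3*(-307) = -12 - 921 = -933)
S = 11248 (S = ((-11 - 1*53) + 212)*76 = ((-11 - 53) + 212)*76 = (-64 + 212)*76 = 148*76 = 11248)
-442710/(-372487) + t(L)/S = -442710/(-372487) - 933/11248 = -442710*(-1/372487) - 933*1/11248 = 442710/372487 - 933/11248 = 4632071709/4189733776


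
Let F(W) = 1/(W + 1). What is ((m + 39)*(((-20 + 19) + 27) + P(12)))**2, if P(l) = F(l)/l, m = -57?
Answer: 148133241/676 ≈ 2.1913e+5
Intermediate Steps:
F(W) = 1/(1 + W)
P(l) = 1/(l*(1 + l)) (P(l) = 1/((1 + l)*l) = 1/(l*(1 + l)))
((m + 39)*(((-20 + 19) + 27) + P(12)))**2 = ((-57 + 39)*(((-20 + 19) + 27) + 1/(12*(1 + 12))))**2 = (-18*((-1 + 27) + (1/12)/13))**2 = (-18*(26 + (1/12)*(1/13)))**2 = (-18*(26 + 1/156))**2 = (-18*4057/156)**2 = (-12171/26)**2 = 148133241/676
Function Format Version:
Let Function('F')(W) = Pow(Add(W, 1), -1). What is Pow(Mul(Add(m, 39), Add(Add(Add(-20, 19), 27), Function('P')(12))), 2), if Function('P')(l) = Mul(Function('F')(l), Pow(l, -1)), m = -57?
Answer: Rational(148133241, 676) ≈ 2.1913e+5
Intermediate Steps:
Function('F')(W) = Pow(Add(1, W), -1)
Function('P')(l) = Mul(Pow(l, -1), Pow(Add(1, l), -1)) (Function('P')(l) = Mul(Pow(Add(1, l), -1), Pow(l, -1)) = Mul(Pow(l, -1), Pow(Add(1, l), -1)))
Pow(Mul(Add(m, 39), Add(Add(Add(-20, 19), 27), Function('P')(12))), 2) = Pow(Mul(Add(-57, 39), Add(Add(Add(-20, 19), 27), Mul(Pow(12, -1), Pow(Add(1, 12), -1)))), 2) = Pow(Mul(-18, Add(Add(-1, 27), Mul(Rational(1, 12), Pow(13, -1)))), 2) = Pow(Mul(-18, Add(26, Mul(Rational(1, 12), Rational(1, 13)))), 2) = Pow(Mul(-18, Add(26, Rational(1, 156))), 2) = Pow(Mul(-18, Rational(4057, 156)), 2) = Pow(Rational(-12171, 26), 2) = Rational(148133241, 676)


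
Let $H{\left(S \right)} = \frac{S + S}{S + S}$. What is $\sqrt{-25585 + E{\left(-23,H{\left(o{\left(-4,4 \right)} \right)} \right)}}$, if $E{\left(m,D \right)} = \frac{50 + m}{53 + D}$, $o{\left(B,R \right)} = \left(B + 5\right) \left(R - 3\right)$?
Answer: $\frac{i \sqrt{102338}}{2} \approx 159.95 i$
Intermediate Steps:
$o{\left(B,R \right)} = \left(-3 + R\right) \left(5 + B\right)$ ($o{\left(B,R \right)} = \left(5 + B\right) \left(-3 + R\right) = \left(-3 + R\right) \left(5 + B\right)$)
$H{\left(S \right)} = 1$ ($H{\left(S \right)} = \frac{2 S}{2 S} = 2 S \frac{1}{2 S} = 1$)
$E{\left(m,D \right)} = \frac{50 + m}{53 + D}$
$\sqrt{-25585 + E{\left(-23,H{\left(o{\left(-4,4 \right)} \right)} \right)}} = \sqrt{-25585 + \frac{50 - 23}{53 + 1}} = \sqrt{-25585 + \frac{1}{54} \cdot 27} = \sqrt{-25585 + \frac{1}{2}} = \sqrt{- \frac{51169}{2}} = \frac{i \sqrt{102338}}{2}$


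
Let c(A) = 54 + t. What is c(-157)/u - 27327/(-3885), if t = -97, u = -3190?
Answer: 5822679/826210 ≈ 7.0475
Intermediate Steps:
c(A) = -43 (c(A) = 54 - 97 = -43)
c(-157)/u - 27327/(-3885) = -43/(-3190) - 27327/(-3885) = -43*(-1/3190) - 27327*(-1/3885) = 43/3190 + 9109/1295 = 5822679/826210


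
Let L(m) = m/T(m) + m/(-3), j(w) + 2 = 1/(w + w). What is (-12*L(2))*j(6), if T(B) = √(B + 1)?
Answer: -46/3 + 46*√3/3 ≈ 11.225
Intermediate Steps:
j(w) = -2 + 1/(2*w) (j(w) = -2 + 1/(w + w) = -2 + 1/(2*w))
T(B) = √(1 + B)
L(m) = -m/3 + m/√(1 + m) (L(m) = m/(√(1 + m)) + m/(-3) = m/√(1 + m) + m*(-⅓) = m/√(1 + m) - m/3 = -m/3 + m/√(1 + m))
(-12*L(2))*j(6) = (-12*(-⅓*2 + 2/√(1 + 2)))*(-2 + (½)/6) = (-12*(-⅔ + 2/√3))*(-2 + (½)*(⅙)) = (-12*(-⅔ + 2*(√3/3)))*(-2 + 1/12) = -12*(-⅔ + 2*√3/3)*(-23/12) = (8 - 8*√3)*(-23/12) = -46/3 + 46*√3/3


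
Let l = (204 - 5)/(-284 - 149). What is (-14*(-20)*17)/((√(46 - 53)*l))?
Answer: 294440*I*√7/199 ≈ 3914.6*I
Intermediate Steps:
l = -199/433 (l = 199/(-433) = 199*(-1/433) = -199/433 ≈ -0.45958)
(-14*(-20)*17)/((√(46 - 53)*l)) = (-14*(-20)*17)/((√(46 - 53)*(-199/433))) = (280*17)/((√(-7)*(-199/433))) = 4760/(((I*√7)*(-199/433))) = 4760/((-199*I*√7/433)) = 4760*(433*I*√7/1393) = 294440*I*√7/199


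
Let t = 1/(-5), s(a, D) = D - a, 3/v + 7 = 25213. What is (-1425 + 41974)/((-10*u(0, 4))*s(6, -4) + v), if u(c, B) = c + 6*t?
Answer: -340692698/1008239 ≈ -337.91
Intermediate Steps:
v = 1/8402 (v = 3/(-7 + 25213) = 3/25206 = 3*(1/25206) = 1/8402 ≈ 0.00011902)
t = -1/5 ≈ -0.20000
u(c, B) = -6/5 + c (u(c, B) = c + 6*(-1/5) = c - 6/5 = -6/5 + c)
(-1425 + 41974)/((-10*u(0, 4))*s(6, -4) + v) = (-1425 + 41974)/((-10*(-6/5 + 0))*(-4 - 1*6) + 1/8402) = 40549/((-10*(-6/5))*(-4 - 6) + 1/8402) = 40549/(12*(-10) + 1/8402) = 40549/(-120 + 1/8402) = 40549/(-1008239/8402) = 40549*(-8402/1008239) = -340692698/1008239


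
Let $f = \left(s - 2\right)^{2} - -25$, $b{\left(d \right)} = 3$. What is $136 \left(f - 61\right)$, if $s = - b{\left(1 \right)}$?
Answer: $-1496$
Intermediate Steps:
$s = -3$ ($s = \left(-1\right) 3 = -3$)
$f = 50$ ($f = \left(-3 - 2\right)^{2} - -25 = \left(-5\right)^{2} + 25 = 25 + 25 = 50$)
$136 \left(f - 61\right) = 136 \left(50 - 61\right) = 136 \left(-11\right) = -1496$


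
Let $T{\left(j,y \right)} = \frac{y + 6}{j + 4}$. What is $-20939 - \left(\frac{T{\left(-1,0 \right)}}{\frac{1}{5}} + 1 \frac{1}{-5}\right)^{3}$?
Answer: $- \frac{2735024}{125} \approx -21880.0$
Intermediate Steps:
$T{\left(j,y \right)} = \frac{6 + y}{4 + j}$
$-20939 - \left(\frac{T{\left(-1,0 \right)}}{\frac{1}{5}} + 1 \frac{1}{-5}\right)^{3} = -20939 - \left(\frac{\frac{1}{4 - 1} \left(6 + 0\right)}{\frac{1}{5}} + 1 \frac{1}{-5}\right)^{3} = -20939 - \left(\frac{1}{3} \cdot 6 \frac{1}{\frac{1}{5}} + 1 \left(- \frac{1}{5}\right)\right)^{3} = -20939 - \left(\frac{1}{3} \cdot 6 \cdot 5 - \frac{1}{5}\right)^{3} = -20939 - \left(2 \cdot 5 - \frac{1}{5}\right)^{3} = -20939 - \left(10 - \frac{1}{5}\right)^{3} = -20939 - \left(\frac{49}{5}\right)^{3} = -20939 - \frac{117649}{125} = - \frac{2735024}{125}$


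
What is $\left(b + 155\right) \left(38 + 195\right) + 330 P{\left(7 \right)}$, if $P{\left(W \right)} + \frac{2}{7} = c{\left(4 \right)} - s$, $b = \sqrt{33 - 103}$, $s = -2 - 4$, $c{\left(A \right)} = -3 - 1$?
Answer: $\frac{256765}{7} + 233 i \sqrt{70} \approx 36681.0 + 1949.4 i$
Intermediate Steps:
$c{\left(A \right)} = -4$ ($c{\left(A \right)} = -3 - 1 = -4$)
$s = -6$ ($s = -2 - 4 = -6$)
$b = i \sqrt{70}$ ($b = \sqrt{-70} = i \sqrt{70} \approx 8.3666 i$)
$P{\left(W \right)} = \frac{12}{7}$ ($P{\left(W \right)} = - \frac{2}{7} - -2 = - \frac{2}{7} + \left(-4 + 6\right) = - \frac{2}{7} + 2 = \frac{12}{7}$)
$\left(b + 155\right) \left(38 + 195\right) + 330 P{\left(7 \right)} = \left(i \sqrt{70} + 155\right) \left(38 + 195\right) + 330 \cdot \frac{12}{7} = \left(155 + i \sqrt{70}\right) 233 + \frac{3960}{7} = \left(36115 + 233 i \sqrt{70}\right) + \frac{3960}{7} = \frac{256765}{7} + 233 i \sqrt{70}$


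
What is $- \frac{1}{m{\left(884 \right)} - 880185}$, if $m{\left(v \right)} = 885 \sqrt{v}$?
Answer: $\frac{58679}{51602217555} + \frac{118 \sqrt{221}}{51602217555} \approx 1.1711 \cdot 10^{-6}$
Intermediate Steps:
$- \frac{1}{m{\left(884 \right)} - 880185} = - \frac{1}{885 \sqrt{884} - 880185} = - \frac{1}{885 \cdot 2 \sqrt{221} - 880185} = - \frac{1}{1770 \sqrt{221} - 880185} = - \frac{1}{-880185 + 1770 \sqrt{221}}$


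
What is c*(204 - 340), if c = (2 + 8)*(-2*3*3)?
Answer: 24480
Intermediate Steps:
c = -180 (c = 10*(-6*3) = 10*(-18) = -180)
c*(204 - 340) = -180*(204 - 340) = -180*(-136) = 24480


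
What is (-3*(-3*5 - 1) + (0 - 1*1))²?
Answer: 2209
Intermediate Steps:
(-3*(-3*5 - 1) + (0 - 1*1))² = (-3*(-15 - 1) + (0 - 1))² = (-3*(-16) - 1)² = (48 - 1)² = 47² = 2209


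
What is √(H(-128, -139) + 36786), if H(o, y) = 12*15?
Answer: √36966 ≈ 192.27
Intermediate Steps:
H(o, y) = 180
√(H(-128, -139) + 36786) = √(180 + 36786) = √36966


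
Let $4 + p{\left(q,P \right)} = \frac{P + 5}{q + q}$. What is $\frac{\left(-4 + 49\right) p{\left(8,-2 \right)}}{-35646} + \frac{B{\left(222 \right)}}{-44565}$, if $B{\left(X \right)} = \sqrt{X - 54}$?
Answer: $\frac{915}{190112} - \frac{2 \sqrt{42}}{44565} \approx 0.0045221$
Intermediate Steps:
$p{\left(q,P \right)} = -4 + \frac{5 + P}{2 q}$ ($p{\left(q,P \right)} = -4 + \frac{P + 5}{q + q} = -4 + \frac{5 + P}{2 q}$)
$B{\left(X \right)} = \sqrt{-54 + X}$
$\frac{\left(-4 + 49\right) p{\left(8,-2 \right)}}{-35646} + \frac{B{\left(222 \right)}}{-44565} = \frac{\left(-4 + 49\right) \frac{5 - 2 - 64}{2 \cdot 8}}{-35646} + \frac{\sqrt{-54 + 222}}{-44565} = 45 \cdot \frac{1}{2} \cdot \frac{1}{8} \left(5 - 2 - 64\right) \left(- \frac{1}{35646}\right) + \sqrt{168} \left(- \frac{1}{44565}\right) = 45 \cdot \frac{1}{2} \cdot \frac{1}{8} \left(-61\right) \left(- \frac{1}{35646}\right) + 2 \sqrt{42} \left(- \frac{1}{44565}\right) = 45 \left(- \frac{61}{16}\right) \left(- \frac{1}{35646}\right) - \frac{2 \sqrt{42}}{44565} = \left(- \frac{2745}{16}\right) \left(- \frac{1}{35646}\right) - \frac{2 \sqrt{42}}{44565} = \frac{915}{190112} - \frac{2 \sqrt{42}}{44565}$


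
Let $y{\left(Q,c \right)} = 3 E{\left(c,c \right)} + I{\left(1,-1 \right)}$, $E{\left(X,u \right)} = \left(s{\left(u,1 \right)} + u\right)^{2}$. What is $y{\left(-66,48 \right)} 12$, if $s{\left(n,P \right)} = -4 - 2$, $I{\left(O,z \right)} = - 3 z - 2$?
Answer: $63516$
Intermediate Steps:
$I{\left(O,z \right)} = -2 - 3 z$
$s{\left(n,P \right)} = -6$ ($s{\left(n,P \right)} = -4 - 2 = -6$)
$E{\left(X,u \right)} = \left(-6 + u\right)^{2}$
$y{\left(Q,c \right)} = 1 + 3 \left(-6 + c\right)^{2}$ ($y{\left(Q,c \right)} = 3 \left(-6 + c\right)^{2} - -1 = 3 \left(-6 + c\right)^{2} + \left(-2 + 3\right) = 3 \left(-6 + c\right)^{2} + 1 = 1 + 3 \left(-6 + c\right)^{2}$)
$y{\left(-66,48 \right)} 12 = \left(1 + 3 \left(-6 + 48\right)^{2}\right) 12 = \left(1 + 3 \cdot 42^{2}\right) 12 = \left(1 + 3 \cdot 1764\right) 12 = \left(1 + 5292\right) 12 = 5293 \cdot 12 = 63516$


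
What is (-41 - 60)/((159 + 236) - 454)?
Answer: 101/59 ≈ 1.7119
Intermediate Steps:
(-41 - 60)/((159 + 236) - 454) = -101/(395 - 454) = -101/(-59) = -101*(-1/59) = 101/59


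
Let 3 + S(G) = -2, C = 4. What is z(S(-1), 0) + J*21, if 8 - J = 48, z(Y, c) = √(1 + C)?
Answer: -840 + √5 ≈ -837.76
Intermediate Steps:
S(G) = -5 (S(G) = -3 - 2 = -5)
z(Y, c) = √5 (z(Y, c) = √(1 + 4) = √5)
J = -40 (J = 8 - 1*48 = 8 - 48 = -40)
z(S(-1), 0) + J*21 = √5 - 40*21 = √5 - 840 = -840 + √5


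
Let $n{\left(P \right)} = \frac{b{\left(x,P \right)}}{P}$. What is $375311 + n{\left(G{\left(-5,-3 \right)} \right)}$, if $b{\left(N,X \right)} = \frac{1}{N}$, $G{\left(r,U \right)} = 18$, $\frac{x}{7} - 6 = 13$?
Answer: $\frac{898494535}{2394} \approx 3.7531 \cdot 10^{5}$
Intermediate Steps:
$x = 133$ ($x = 42 + 7 \cdot 13 = 42 + 91 = 133$)
$n{\left(P \right)} = \frac{1}{133 P}$
$375311 + n{\left(G{\left(-5,-3 \right)} \right)} = 375311 + \frac{1}{133 \cdot 18} = 375311 + \frac{1}{133} \cdot \frac{1}{18} = 375311 + \frac{1}{2394} = \frac{898494535}{2394}$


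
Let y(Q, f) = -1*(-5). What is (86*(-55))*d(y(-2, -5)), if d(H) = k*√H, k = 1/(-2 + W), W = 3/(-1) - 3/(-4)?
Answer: 18920*√5/17 ≈ 2488.6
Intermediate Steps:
y(Q, f) = 5
W = -9/4 (W = 3*(-1) - 3*(-¼) = -3 + ¾ = -9/4 ≈ -2.2500)
k = -4/17 (k = 1/(-2 - 9/4) = 1/(-17/4) = -4/17 ≈ -0.23529)
d(H) = -4*√H/17
(86*(-55))*d(y(-2, -5)) = (86*(-55))*(-4*√5/17) = -(-18920)*√5/17 = 18920*√5/17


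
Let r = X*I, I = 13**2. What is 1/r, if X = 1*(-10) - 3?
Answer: -1/2197 ≈ -0.00045517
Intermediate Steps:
X = -13 (X = -10 - 3 = -13)
I = 169
r = -2197 (r = -13*169 = -2197)
1/r = 1/(-2197) = -1/2197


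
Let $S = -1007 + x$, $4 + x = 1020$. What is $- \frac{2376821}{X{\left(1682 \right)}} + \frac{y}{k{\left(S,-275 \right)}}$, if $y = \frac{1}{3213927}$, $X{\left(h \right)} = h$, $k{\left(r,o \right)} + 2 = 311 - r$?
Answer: $- \frac{1145839377909209}{810873782100} \approx -1413.1$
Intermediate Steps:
$x = 1016$ ($x = -4 + 1020 = 1016$)
$S = 9$ ($S = -1007 + 1016 = 9$)
$k{\left(r,o \right)} = 309 - r$ ($k{\left(r,o \right)} = -2 - \left(-311 + r\right) = 309 - r$)
$y = \frac{1}{3213927} \approx 3.1115 \cdot 10^{-7}$
$- \frac{2376821}{X{\left(1682 \right)}} + \frac{y}{k{\left(S,-275 \right)}} = - \frac{2376821}{1682} + \frac{1}{3213927 \left(309 - 9\right)} = \left(-2376821\right) \frac{1}{1682} + \frac{1}{3213927 \left(309 - 9\right)} = - \frac{2376821}{1682} + \frac{1}{3213927 \cdot 300} = - \frac{2376821}{1682} + \frac{1}{3213927} \cdot \frac{1}{300} = - \frac{2376821}{1682} + \frac{1}{964178100} = - \frac{1145839377909209}{810873782100}$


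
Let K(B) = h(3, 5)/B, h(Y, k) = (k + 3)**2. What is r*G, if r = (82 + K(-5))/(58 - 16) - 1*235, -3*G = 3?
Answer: 24502/105 ≈ 233.35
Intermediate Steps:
h(Y, k) = (3 + k)**2
K(B) = 64/B (K(B) = (3 + 5)**2/B = 8**2/B = 64/B)
G = -1 (G = -1/3*3 = -1)
r = -24502/105 (r = (82 + 64/(-5))/(58 - 16) - 1*235 = (82 + 64*(-1/5))/42 - 235 = (82 - 64/5)*(1/42) - 235 = (346/5)*(1/42) - 235 = 173/105 - 235 = -24502/105 ≈ -233.35)
r*G = -24502/105*(-1) = 24502/105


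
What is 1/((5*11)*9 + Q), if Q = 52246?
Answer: 1/52741 ≈ 1.8961e-5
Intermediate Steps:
1/((5*11)*9 + Q) = 1/((5*11)*9 + 52246) = 1/(55*9 + 52246) = 1/(495 + 52246) = 1/52741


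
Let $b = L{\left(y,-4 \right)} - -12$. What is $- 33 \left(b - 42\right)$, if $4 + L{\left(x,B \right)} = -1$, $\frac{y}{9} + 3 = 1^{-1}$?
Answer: $1155$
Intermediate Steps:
$y = -18$ ($y = -27 + \frac{9}{1} = -27 + 9 \cdot 1 = -27 + 9 = -18$)
$L{\left(x,B \right)} = -5$ ($L{\left(x,B \right)} = -4 - 1 = -5$)
$b = 7$ ($b = -5 - -12 = -5 + 12 = 7$)
$- 33 \left(b - 42\right) = - 33 \left(7 - 42\right) = \left(-33\right) \left(-35\right) = 1155$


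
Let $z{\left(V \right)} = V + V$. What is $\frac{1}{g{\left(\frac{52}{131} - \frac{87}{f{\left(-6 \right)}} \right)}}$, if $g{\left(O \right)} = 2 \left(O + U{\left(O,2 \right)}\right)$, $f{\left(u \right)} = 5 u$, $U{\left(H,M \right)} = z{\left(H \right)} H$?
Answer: $\frac{429025}{21482706} \approx 0.019971$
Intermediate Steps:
$z{\left(V \right)} = 2 V$
$U{\left(H,M \right)} = 2 H^{2}$ ($U{\left(H,M \right)} = 2 H H = 2 H^{2}$)
$g{\left(O \right)} = 2 O + 4 O^{2}$ ($g{\left(O \right)} = 2 \left(O + 2 O^{2}\right) = 2 O + 4 O^{2}$)
$\frac{1}{g{\left(\frac{52}{131} - \frac{87}{f{\left(-6 \right)}} \right)}} = \frac{1}{2 \left(\frac{52}{131} - \frac{87}{5 \left(-6\right)}\right) \left(1 + 2 \left(\frac{52}{131} - \frac{87}{5 \left(-6\right)}\right)\right)} = \frac{1}{2 \left(52 \cdot \frac{1}{131} - \frac{87}{-30}\right) \left(1 + 2 \left(52 \cdot \frac{1}{131} - \frac{87}{-30}\right)\right)} = \frac{1}{2 \left(\frac{52}{131} - - \frac{29}{10}\right) \left(1 + 2 \left(\frac{52}{131} - - \frac{29}{10}\right)\right)} = \frac{1}{2 \left(\frac{52}{131} + \frac{29}{10}\right) \left(1 + 2 \left(\frac{52}{131} + \frac{29}{10}\right)\right)} = \frac{1}{2 \cdot \frac{4319}{1310} \left(1 + 2 \cdot \frac{4319}{1310}\right)} = \frac{1}{2 \cdot \frac{4319}{1310} \left(1 + \frac{4319}{655}\right)} = \frac{1}{2 \cdot \frac{4319}{1310} \cdot \frac{4974}{655}} = \frac{1}{\frac{21482706}{429025}} = \frac{429025}{21482706}$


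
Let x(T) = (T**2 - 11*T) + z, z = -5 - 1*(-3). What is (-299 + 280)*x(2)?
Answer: 380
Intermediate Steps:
z = -2 (z = -5 + 3 = -2)
x(T) = -2 + T**2 - 11*T (x(T) = (T**2 - 11*T) - 2 = -2 + T**2 - 11*T)
(-299 + 280)*x(2) = (-299 + 280)*(-2 + 2**2 - 11*2) = -19*(-2 + 4 - 22) = -19*(-20) = 380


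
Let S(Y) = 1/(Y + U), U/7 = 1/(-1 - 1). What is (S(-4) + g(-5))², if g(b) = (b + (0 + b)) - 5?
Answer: 51529/225 ≈ 229.02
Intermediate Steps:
U = -7/2 (U = 7/(-1 - 1) = 7/(-2) = 7*(-½) = -7/2 ≈ -3.5000)
S(Y) = 1/(-7/2 + Y) (S(Y) = 1/(Y - 7/2) = 1/(-7/2 + Y))
g(b) = -5 + 2*b (g(b) = (b + b) - 5 = 2*b - 5 = -5 + 2*b)
(S(-4) + g(-5))² = (2/(-7 + 2*(-4)) + (-5 + 2*(-5)))² = (2/(-7 - 8) + (-5 - 10))² = (2/(-15) - 15)² = (2*(-1/15) - 15)² = (-2/15 - 15)² = (-227/15)² = 51529/225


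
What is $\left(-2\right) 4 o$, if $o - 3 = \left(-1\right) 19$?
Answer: $128$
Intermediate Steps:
$o = -16$ ($o = 3 - 19 = -16$)
$\left(-2\right) 4 o = \left(-2\right) 4 \left(-16\right) = \left(-8\right) \left(-16\right) = 128$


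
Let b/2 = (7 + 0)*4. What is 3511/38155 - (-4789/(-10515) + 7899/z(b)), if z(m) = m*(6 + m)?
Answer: -735063260207/278593158480 ≈ -2.6385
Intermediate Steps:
b = 56 (b = 2*((7 + 0)*4) = 2*(7*4) = 2*28 = 56)
3511/38155 - (-4789/(-10515) + 7899/z(b)) = 3511/38155 - (-4789/(-10515) + 7899/((56*(6 + 56)))) = 3511*(1/38155) - (-4789*(-1/10515) + 7899/((56*62))) = 3511/38155 - (4789/10515 + 7899/3472) = 3511/38155 - 1*99685393/36508080 = 3511/38155 - 99685393/36508080 = -735063260207/278593158480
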